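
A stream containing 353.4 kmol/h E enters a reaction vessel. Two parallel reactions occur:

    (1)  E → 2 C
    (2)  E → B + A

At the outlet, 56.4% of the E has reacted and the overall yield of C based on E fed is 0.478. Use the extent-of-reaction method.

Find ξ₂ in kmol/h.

Yield of C: 2ξ₁ / 353.4 = 0.478 → ξ₁ = 84.46 kmol/h.
Conversion of E: 1ξ₁ + 1ξ₂ = 0.564 × 353.4 = 199.3 → ξ₂ = 114.9 kmol/h.
Outlet amounts (n = n₀ + Σ ν·ξ):
  E: 353.4 − 1(84.46) − 1(114.9) = 154.1
  C: 0 + 2(84.46) = 168.9
  B: 0 + 1(114.9) = 114.9
  A: 0 + 1(114.9) = 114.9

ξ₂ = 115 kmol/h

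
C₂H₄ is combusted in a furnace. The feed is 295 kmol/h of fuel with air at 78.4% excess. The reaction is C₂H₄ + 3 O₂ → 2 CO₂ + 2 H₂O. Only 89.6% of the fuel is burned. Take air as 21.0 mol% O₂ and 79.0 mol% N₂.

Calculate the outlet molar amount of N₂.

Stoichiometric O₂ = 3 × 295 = 885 kmol/h; O₂ fed = 885 × 1.784 = 1579 kmol/h.
N₂ fed = 1579 × 79/21 = 5939 kmol/h.
Fuel reacted = 0.896 × 295 → ξ = 264.3 kmol/h.
Outlet (n = n₀ + ν ξ):
  C₂H₄: 295 − 1(264.3) = 30.68
  O₂: 1579 − 3(264.3) = 785.9
  N₂: 5939 (inert)
  CO₂: 0 + 2(264.3) = 528.6
  H₂O: 0 + 2(264.3) = 528.6

5940 kmol/h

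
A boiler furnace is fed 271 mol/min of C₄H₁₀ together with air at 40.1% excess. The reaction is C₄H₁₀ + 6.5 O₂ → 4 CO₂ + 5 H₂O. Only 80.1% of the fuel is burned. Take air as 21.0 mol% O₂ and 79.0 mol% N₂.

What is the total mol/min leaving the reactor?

12300 mol/min

Stoichiometric O₂ = 6.5 × 271 = 1762 mol/min; O₂ fed = 1762 × 1.401 = 2468 mol/min.
N₂ fed = 2468 × 79/21 = 9284 mol/min.
Fuel reacted = 0.801 × 271 → ξ = 217.1 mol/min.
Outlet (n = n₀ + ν ξ):
  C₄H₁₀: 271 − 1(217.1) = 53.93
  O₂: 2468 − 6.5(217.1) = 1057
  N₂: 9284 (inert)
  CO₂: 0 + 4(217.1) = 868.3
  H₂O: 0 + 5(217.1) = 1085
Total out = 53.93 + 1057 + 9284 + 868.3 + 1085 = 12350 mol/min.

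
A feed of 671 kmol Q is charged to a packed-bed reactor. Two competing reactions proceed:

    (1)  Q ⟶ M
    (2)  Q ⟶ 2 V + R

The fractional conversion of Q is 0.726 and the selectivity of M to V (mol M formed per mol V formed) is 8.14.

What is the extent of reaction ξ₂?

Conversion of Q: Q consumed = 0.726 × 671 = 487.1 kmol = 1ξ₁ + 1ξ₂.
Selectivity: 1ξ₁ / (2ξ₂) = 8.14 → ξ₁ = 16.28 ξ₂.
Substitute: (1·16.28 + 1) ξ₂ = 487.1 → ξ₂ = 28.19 kmol, ξ₁ = 459 kmol.
Outlet amounts (n = n₀ + Σ ν·ξ):
  Q: 671 − 1(459) − 1(28.19) = 183.9
  M: 0 + 1(459) = 459
  V: 0 + 2(28.19) = 56.38
  R: 0 + 1(28.19) = 28.19

ξ₂ = 28.2 kmol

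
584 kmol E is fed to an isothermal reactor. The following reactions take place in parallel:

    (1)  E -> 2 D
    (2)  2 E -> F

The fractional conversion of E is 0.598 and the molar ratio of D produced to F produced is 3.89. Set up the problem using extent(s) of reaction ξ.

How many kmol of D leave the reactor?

344 kmol

Conversion of E: E consumed = 0.598 × 584 = 349.2 kmol = 1ξ₁ + 2ξ₂.
Selectivity: 2ξ₁ / (1ξ₂) = 3.89 → ξ₁ = 1.945 ξ₂.
Substitute: (1·1.945 + 2) ξ₂ = 349.2 → ξ₂ = 88.53 kmol, ξ₁ = 172.2 kmol.
Outlet amounts (n = n₀ + Σ ν·ξ):
  E: 584 − 1(172.2) − 2(88.53) = 234.8
  D: 0 + 2(172.2) = 344.4
  F: 0 + 1(88.53) = 88.53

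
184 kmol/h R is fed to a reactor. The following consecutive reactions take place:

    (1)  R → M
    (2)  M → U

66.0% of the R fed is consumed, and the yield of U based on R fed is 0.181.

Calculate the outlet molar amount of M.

Conversion of R: R consumed = 1ξ₁ = 0.66 × 184 → ξ₁ = 121.4 kmol/h.
Yield of U: 1ξ₂ / 184 = 0.181 → ξ₂ = 33.3 kmol/h.
Outlet amounts (n = n₀ + Σ ν·ξ):
  R: 184 − 1(121.4) = 62.56
  M: 0 + 1(121.4) − 1(33.3) = 88.14
  U: 0 + 1(33.3) = 33.3

88.1 kmol/h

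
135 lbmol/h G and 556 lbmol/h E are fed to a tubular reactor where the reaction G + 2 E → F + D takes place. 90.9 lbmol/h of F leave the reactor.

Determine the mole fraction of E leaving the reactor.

For F: n = n₀ + 1ξ → 90.9 = 0 + 1ξ, giving ξ = 90.9 lbmol/h.
Outlet amounts (n = n₀ + ν ξ):
  G: 135 − 1(90.9) = 44.1
  E: 556 − 2(90.9) = 374.2
  F: 0 + 1(90.9) = 90.9
  D: 0 + 1(90.9) = 90.9
Total out = 600.1 lbmol/h; y_E = 374.2 / 600.1 = 0.6236.

0.624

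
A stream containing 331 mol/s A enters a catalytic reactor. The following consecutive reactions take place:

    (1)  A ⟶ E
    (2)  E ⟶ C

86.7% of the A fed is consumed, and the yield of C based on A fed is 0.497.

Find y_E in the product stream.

0.37

Conversion of A: A consumed = 1ξ₁ = 0.867 × 331 → ξ₁ = 287 mol/s.
Yield of C: 1ξ₂ / 331 = 0.497 → ξ₂ = 164.5 mol/s.
Outlet amounts (n = n₀ + Σ ν·ξ):
  A: 331 − 1(287) = 44.02
  E: 0 + 1(287) − 1(164.5) = 122.5
  C: 0 + 1(164.5) = 164.5
Total out = 331 mol/s; y_E = 122.5 / 331 = 0.37.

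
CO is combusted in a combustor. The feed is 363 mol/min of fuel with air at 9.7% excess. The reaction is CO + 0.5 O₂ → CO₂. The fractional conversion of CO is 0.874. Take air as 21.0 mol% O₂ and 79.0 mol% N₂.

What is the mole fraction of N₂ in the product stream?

Stoichiometric O₂ = 0.5 × 363 = 181.5 mol/min; O₂ fed = 181.5 × 1.097 = 199.1 mol/min.
N₂ fed = 199.1 × 79/21 = 749 mol/min.
Fuel reacted = 0.874 × 363 → ξ = 317.3 mol/min.
Outlet (n = n₀ + ν ξ):
  CO: 363 − 1(317.3) = 45.74
  O₂: 199.1 − 0.5(317.3) = 40.47
  N₂: 749 (inert)
  CO₂: 0 + 1(317.3) = 317.3
Total out = 1152 mol/min; y_N₂ = 749 / 1152 = 0.6499.

0.65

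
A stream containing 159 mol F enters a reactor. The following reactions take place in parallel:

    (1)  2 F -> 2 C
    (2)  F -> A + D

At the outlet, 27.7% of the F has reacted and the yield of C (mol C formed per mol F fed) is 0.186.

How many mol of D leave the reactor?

Yield of C: 2ξ₁ / 159 = 0.186 → ξ₁ = 14.79 mol.
Conversion of F: 2ξ₁ + 1ξ₂ = 0.277 × 159 = 44.04 → ξ₂ = 14.47 mol.
Outlet amounts (n = n₀ + Σ ν·ξ):
  F: 159 − 2(14.79) − 1(14.47) = 115
  C: 0 + 2(14.79) = 29.57
  A: 0 + 1(14.47) = 14.47
  D: 0 + 1(14.47) = 14.47

14.5 mol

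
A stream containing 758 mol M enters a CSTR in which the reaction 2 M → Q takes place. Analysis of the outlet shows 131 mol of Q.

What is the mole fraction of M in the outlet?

For Q: n = n₀ + 1ξ → 131 = 0 + 1ξ, giving ξ = 131 mol.
Outlet amounts (n = n₀ + ν ξ):
  M: 758 − 2(131) = 496
  Q: 0 + 1(131) = 131
Total out = 627 mol; y_M = 496 / 627 = 0.7911.

0.791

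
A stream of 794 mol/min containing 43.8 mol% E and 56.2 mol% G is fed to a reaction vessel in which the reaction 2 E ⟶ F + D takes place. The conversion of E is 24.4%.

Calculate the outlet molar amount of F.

E reacted = 0.244 × 347.8 = 84.86 mol/min; ν_E = −2, so ξ = 84.86/2 = 42.43 mol/min.
Outlet amounts (n = n₀ + ν ξ):
  E: 347.8 − 2(42.43) = 262.9
  F: 0 + 1(42.43) = 42.43
  D: 0 + 1(42.43) = 42.43
  G: 446.2 (inert)

42.4 mol/min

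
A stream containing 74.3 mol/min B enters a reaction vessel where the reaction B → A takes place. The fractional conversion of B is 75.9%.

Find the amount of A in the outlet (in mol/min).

56.4 mol/min

B reacted = 0.759 × 74.3 = 56.39 mol/min; ν_B = −1, so ξ = 56.39/1 = 56.39 mol/min.
Outlet amounts (n = n₀ + ν ξ):
  B: 74.3 − 1(56.39) = 17.91
  A: 0 + 1(56.39) = 56.39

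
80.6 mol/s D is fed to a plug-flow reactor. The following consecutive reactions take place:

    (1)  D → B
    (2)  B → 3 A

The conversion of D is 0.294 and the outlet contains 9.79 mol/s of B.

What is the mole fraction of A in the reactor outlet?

Conversion of D: D consumed = 1ξ₁ = 0.294 × 80.6 → ξ₁ = 23.7 mol/s.
B balance: n_B = 0 + 1ξ₁ − 1ξ₂ = 9.79 → ξ₂ = (1·23.7 − 9.79)/1 = 13.91 mol/s.
Outlet amounts (n = n₀ + Σ ν·ξ):
  D: 80.6 − 1(23.7) = 56.9
  B: 0 + 1(23.7) − 1(13.91) = 9.79
  A: 0 + 3(13.91) = 41.72
Total out = 108.4 mol/s; y_A = 41.72 / 108.4 = 0.3848.

0.385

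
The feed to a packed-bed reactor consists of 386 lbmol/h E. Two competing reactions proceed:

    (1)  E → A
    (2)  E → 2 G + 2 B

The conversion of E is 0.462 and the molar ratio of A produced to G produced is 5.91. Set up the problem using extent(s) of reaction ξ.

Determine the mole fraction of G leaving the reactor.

0.065

Conversion of E: E consumed = 0.462 × 386 = 178.3 lbmol/h = 1ξ₁ + 1ξ₂.
Selectivity: 1ξ₁ / (2ξ₂) = 5.91 → ξ₁ = 11.82 ξ₂.
Substitute: (1·11.82 + 1) ξ₂ = 178.3 → ξ₂ = 13.91 lbmol/h, ξ₁ = 164.4 lbmol/h.
Outlet amounts (n = n₀ + Σ ν·ξ):
  E: 386 − 1(164.4) − 1(13.91) = 207.7
  A: 0 + 1(164.4) = 164.4
  G: 0 + 2(13.91) = 27.82
  B: 0 + 2(13.91) = 27.82
Total out = 427.7 lbmol/h; y_G = 27.82 / 427.7 = 0.06504.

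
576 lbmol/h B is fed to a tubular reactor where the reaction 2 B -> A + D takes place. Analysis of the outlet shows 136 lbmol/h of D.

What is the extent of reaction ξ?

For D: n = n₀ + 1ξ → 136 = 0 + 1ξ, giving ξ = 136 lbmol/h.
Outlet amounts (n = n₀ + ν ξ):
  B: 576 − 2(136) = 304
  A: 0 + 1(136) = 136
  D: 0 + 1(136) = 136

ξ = 136 lbmol/h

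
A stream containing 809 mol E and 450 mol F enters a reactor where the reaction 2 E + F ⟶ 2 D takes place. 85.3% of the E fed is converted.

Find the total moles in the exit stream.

E reacted = 0.853 × 809 = 690.1 mol; ν_E = −2, so ξ = 690.1/2 = 345 mol.
Outlet amounts (n = n₀ + ν ξ):
  E: 809 − 2(345) = 118.9
  F: 450 − 1(345) = 105
  D: 0 + 2(345) = 690.1
Total out = 118.9 + 105 + 690.1 = 914 mol.

914 mol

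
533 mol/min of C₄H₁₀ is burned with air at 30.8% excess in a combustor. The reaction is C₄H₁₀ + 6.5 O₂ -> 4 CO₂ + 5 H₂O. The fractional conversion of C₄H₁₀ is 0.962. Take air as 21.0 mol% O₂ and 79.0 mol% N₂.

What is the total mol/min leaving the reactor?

Stoichiometric O₂ = 6.5 × 533 = 3464 mol/min; O₂ fed = 3464 × 1.308 = 4532 mol/min.
N₂ fed = 4532 × 79/21 = 17050 mol/min.
Fuel reacted = 0.962 × 533 → ξ = 512.7 mol/min.
Outlet (n = n₀ + ν ξ):
  C₄H₁₀: 533 − 1(512.7) = 20.25
  O₂: 4532 − 6.5(512.7) = 1199
  N₂: 17050 (inert)
  CO₂: 0 + 4(512.7) = 2051
  H₂O: 0 + 5(512.7) = 2564
Total out = 20.25 + 1199 + 17050 + 2051 + 2564 = 22880 mol/min.

22900 mol/min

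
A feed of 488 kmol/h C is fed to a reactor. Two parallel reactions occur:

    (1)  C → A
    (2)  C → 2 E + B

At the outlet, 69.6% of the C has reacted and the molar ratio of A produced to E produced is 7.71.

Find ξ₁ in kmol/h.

ξ₁ = 319 kmol/h

Conversion of C: C consumed = 0.696 × 488 = 339.6 kmol/h = 1ξ₁ + 1ξ₂.
Selectivity: 1ξ₁ / (2ξ₂) = 7.71 → ξ₁ = 15.42 ξ₂.
Substitute: (1·15.42 + 1) ξ₂ = 339.6 → ξ₂ = 20.69 kmol/h, ξ₁ = 319 kmol/h.
Outlet amounts (n = n₀ + Σ ν·ξ):
  C: 488 − 1(319) − 1(20.69) = 148.4
  A: 0 + 1(319) = 319
  E: 0 + 2(20.69) = 41.37
  B: 0 + 1(20.69) = 20.69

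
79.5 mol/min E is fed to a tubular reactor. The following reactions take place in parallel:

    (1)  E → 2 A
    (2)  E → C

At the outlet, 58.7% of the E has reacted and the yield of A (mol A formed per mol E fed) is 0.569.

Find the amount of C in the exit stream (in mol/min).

Yield of A: 2ξ₁ / 79.5 = 0.569 → ξ₁ = 22.62 mol/min.
Conversion of E: 1ξ₁ + 1ξ₂ = 0.587 × 79.5 = 46.67 → ξ₂ = 24.05 mol/min.
Outlet amounts (n = n₀ + Σ ν·ξ):
  E: 79.5 − 1(22.62) − 1(24.05) = 32.83
  A: 0 + 2(22.62) = 45.24
  C: 0 + 1(24.05) = 24.05

24 mol/min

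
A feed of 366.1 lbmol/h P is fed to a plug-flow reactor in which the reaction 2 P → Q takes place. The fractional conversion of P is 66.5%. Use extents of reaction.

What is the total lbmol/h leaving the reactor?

P reacted = 0.665 × 366.1 = 243.5 lbmol/h; ν_P = −2, so ξ = 243.5/2 = 121.7 lbmol/h.
Outlet amounts (n = n₀ + ν ξ):
  P: 366.1 − 2(121.7) = 122.6
  Q: 0 + 1(121.7) = 121.7
Total out = 122.6 + 121.7 = 244.4 lbmol/h.

244 lbmol/h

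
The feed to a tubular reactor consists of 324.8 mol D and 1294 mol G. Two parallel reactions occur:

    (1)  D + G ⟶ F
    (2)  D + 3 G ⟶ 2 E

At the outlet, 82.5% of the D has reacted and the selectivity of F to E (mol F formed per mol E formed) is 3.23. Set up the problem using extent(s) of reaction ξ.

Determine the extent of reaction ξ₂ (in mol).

ξ₂ = 35.9 mol

Conversion of D: D consumed = 0.825 × 324.8 = 268 mol = 1ξ₁ + 1ξ₂.
Selectivity: 1ξ₁ / (2ξ₂) = 3.23 → ξ₁ = 6.46 ξ₂.
Substitute: (1·6.46 + 1) ξ₂ = 268 → ξ₂ = 35.92 mol, ξ₁ = 232 mol.
Outlet amounts (n = n₀ + Σ ν·ξ):
  D: 324.8 − 1(232) − 1(35.92) = 56.84
  G: 1294 − 1(232) − 3(35.92) = 954.2
  F: 0 + 1(232) = 232
  E: 0 + 2(35.92) = 71.84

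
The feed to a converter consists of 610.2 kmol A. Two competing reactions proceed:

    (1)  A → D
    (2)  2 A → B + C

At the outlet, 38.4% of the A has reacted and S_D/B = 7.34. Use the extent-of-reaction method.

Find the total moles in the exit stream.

610 kmol

Conversion of A: A consumed = 0.384 × 610.2 = 234.3 kmol = 1ξ₁ + 2ξ₂.
Selectivity: 1ξ₁ / (1ξ₂) = 7.34 → ξ₁ = 7.34 ξ₂.
Substitute: (1·7.34 + 2) ξ₂ = 234.3 → ξ₂ = 25.09 kmol, ξ₁ = 184.1 kmol.
Outlet amounts (n = n₀ + Σ ν·ξ):
  A: 610.2 − 1(184.1) − 2(25.09) = 375.9
  D: 0 + 1(184.1) = 184.1
  B: 0 + 1(25.09) = 25.09
  C: 0 + 1(25.09) = 25.09
Total out = 375.9 + 184.1 + 25.09 + 25.09 = 610.2 kmol.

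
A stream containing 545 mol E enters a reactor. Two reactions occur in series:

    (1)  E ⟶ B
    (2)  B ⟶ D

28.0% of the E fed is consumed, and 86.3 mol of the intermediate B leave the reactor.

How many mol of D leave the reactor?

Conversion of E: E consumed = 1ξ₁ = 0.28 × 545 → ξ₁ = 152.6 mol.
B balance: n_B = 0 + 1ξ₁ − 1ξ₂ = 86.3 → ξ₂ = (1·152.6 − 86.3)/1 = 66.3 mol.
Outlet amounts (n = n₀ + Σ ν·ξ):
  E: 545 − 1(152.6) = 392.4
  B: 0 + 1(152.6) − 1(66.3) = 86.3
  D: 0 + 1(66.3) = 66.3

66.3 mol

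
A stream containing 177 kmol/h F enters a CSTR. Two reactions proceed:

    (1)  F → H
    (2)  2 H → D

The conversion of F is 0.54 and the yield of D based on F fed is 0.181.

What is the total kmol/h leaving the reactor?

145 kmol/h

Conversion of F: F consumed = 1ξ₁ = 0.54 × 177 → ξ₁ = 95.58 kmol/h.
Yield of D: 1ξ₂ / 177 = 0.181 → ξ₂ = 32.04 kmol/h.
Outlet amounts (n = n₀ + Σ ν·ξ):
  F: 177 − 1(95.58) = 81.42
  H: 0 + 1(95.58) − 2(32.04) = 31.51
  D: 0 + 1(32.04) = 32.04
Total out = 81.42 + 31.51 + 32.04 = 145 kmol/h.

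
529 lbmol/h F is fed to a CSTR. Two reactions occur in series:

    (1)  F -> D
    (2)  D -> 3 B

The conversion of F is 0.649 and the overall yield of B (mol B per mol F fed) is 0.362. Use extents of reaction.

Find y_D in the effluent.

0.426

Conversion of F: F consumed = 1ξ₁ = 0.649 × 529 → ξ₁ = 343.3 lbmol/h.
Yield of B: 3ξ₂ / 529 = 0.362 → ξ₂ = 63.83 lbmol/h.
Outlet amounts (n = n₀ + Σ ν·ξ):
  F: 529 − 1(343.3) = 185.7
  D: 0 + 1(343.3) − 1(63.83) = 279.5
  B: 0 + 3(63.83) = 191.5
Total out = 656.7 lbmol/h; y_D = 279.5 / 656.7 = 0.4256.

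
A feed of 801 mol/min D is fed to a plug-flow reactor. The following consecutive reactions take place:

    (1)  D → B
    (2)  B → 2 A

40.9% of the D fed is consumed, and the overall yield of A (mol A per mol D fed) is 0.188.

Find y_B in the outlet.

0.288

Conversion of D: D consumed = 1ξ₁ = 0.409 × 801 → ξ₁ = 327.6 mol/min.
Yield of A: 2ξ₂ / 801 = 0.188 → ξ₂ = 75.29 mol/min.
Outlet amounts (n = n₀ + Σ ν·ξ):
  D: 801 − 1(327.6) = 473.4
  B: 0 + 1(327.6) − 1(75.29) = 252.3
  A: 0 + 2(75.29) = 150.6
Total out = 876.3 mol/min; y_B = 252.3 / 876.3 = 0.2879.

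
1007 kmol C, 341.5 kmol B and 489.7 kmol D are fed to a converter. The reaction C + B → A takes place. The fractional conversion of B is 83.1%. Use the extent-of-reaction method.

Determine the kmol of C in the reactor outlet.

723 kmol

B reacted = 0.831 × 341.5 = 283.8 kmol; ν_B = −1, so ξ = 283.8/1 = 283.8 kmol.
Outlet amounts (n = n₀ + ν ξ):
  C: 1007 − 1(283.8) = 723.2
  B: 341.5 − 1(283.8) = 57.71
  A: 0 + 1(283.8) = 283.8
  D: 489.7 (inert)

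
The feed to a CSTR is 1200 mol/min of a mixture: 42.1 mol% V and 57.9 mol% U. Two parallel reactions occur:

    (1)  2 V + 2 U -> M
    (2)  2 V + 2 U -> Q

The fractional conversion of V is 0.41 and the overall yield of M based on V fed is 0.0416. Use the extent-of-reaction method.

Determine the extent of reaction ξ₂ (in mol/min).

ξ₂ = 82.5 mol/min

Yield of M: 1ξ₁ / 505.2 = 0.0416 → ξ₁ = 21.02 mol/min.
Conversion of V: 2ξ₁ + 2ξ₂ = 0.41 × 505.2 = 207.1 → ξ₂ = 82.55 mol/min.
Outlet amounts (n = n₀ + Σ ν·ξ):
  V: 505.2 − 2(21.02) − 2(82.55) = 298.1
  U: 694.8 − 2(21.02) − 2(82.55) = 487.7
  M: 0 + 1(21.02) = 21.02
  Q: 0 + 1(82.55) = 82.55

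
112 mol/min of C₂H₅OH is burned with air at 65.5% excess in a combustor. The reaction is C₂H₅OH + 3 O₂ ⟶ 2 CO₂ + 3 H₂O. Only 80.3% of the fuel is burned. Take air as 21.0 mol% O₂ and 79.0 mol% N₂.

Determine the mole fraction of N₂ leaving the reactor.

0.734

Stoichiometric O₂ = 3 × 112 = 336 mol/min; O₂ fed = 336 × 1.655 = 556.1 mol/min.
N₂ fed = 556.1 × 79/21 = 2092 mol/min.
Fuel reacted = 0.803 × 112 → ξ = 89.94 mol/min.
Outlet (n = n₀ + ν ξ):
  C₂H₅OH: 112 − 1(89.94) = 22.06
  O₂: 556.1 − 3(89.94) = 286.3
  N₂: 2092 (inert)
  CO₂: 0 + 2(89.94) = 179.9
  H₂O: 0 + 3(89.94) = 269.8
Total out = 2850 mol/min; y_N₂ = 2092 / 2850 = 0.734.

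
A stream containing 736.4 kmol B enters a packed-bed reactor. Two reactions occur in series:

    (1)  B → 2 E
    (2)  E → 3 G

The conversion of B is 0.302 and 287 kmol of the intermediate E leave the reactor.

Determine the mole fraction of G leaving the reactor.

Conversion of B: B consumed = 1ξ₁ = 0.302 × 736.4 → ξ₁ = 222.4 kmol.
E balance: n_E = 0 + 2ξ₁ − 1ξ₂ = 287 → ξ₂ = (2·222.4 − 287)/1 = 157.8 kmol.
Outlet amounts (n = n₀ + Σ ν·ξ):
  B: 736.4 − 1(222.4) = 514
  E: 0 + 2(222.4) − 1(157.8) = 287
  G: 0 + 3(157.8) = 473.4
Total out = 1274 kmol; y_G = 473.4 / 1274 = 0.3714.

0.371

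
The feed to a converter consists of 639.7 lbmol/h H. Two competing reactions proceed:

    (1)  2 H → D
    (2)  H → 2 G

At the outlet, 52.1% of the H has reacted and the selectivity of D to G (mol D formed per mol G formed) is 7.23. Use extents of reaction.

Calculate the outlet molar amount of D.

161 lbmol/h

Conversion of H: H consumed = 0.521 × 639.7 = 333.3 lbmol/h = 2ξ₁ + 1ξ₂.
Selectivity: 1ξ₁ / (2ξ₂) = 7.23 → ξ₁ = 14.46 ξ₂.
Substitute: (2·14.46 + 1) ξ₂ = 333.3 → ξ₂ = 11.14 lbmol/h, ξ₁ = 161.1 lbmol/h.
Outlet amounts (n = n₀ + Σ ν·ξ):
  H: 639.7 − 2(161.1) − 1(11.14) = 306.4
  D: 0 + 1(161.1) = 161.1
  G: 0 + 2(11.14) = 22.28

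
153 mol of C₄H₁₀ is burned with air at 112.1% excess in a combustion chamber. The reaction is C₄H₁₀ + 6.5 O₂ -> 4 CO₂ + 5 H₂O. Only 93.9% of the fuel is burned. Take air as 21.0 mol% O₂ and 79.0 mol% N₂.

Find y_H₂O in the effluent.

0.069

Stoichiometric O₂ = 6.5 × 153 = 994.5 mol; O₂ fed = 994.5 × 2.121 = 2109 mol.
N₂ fed = 2109 × 79/21 = 7935 mol.
Fuel reacted = 0.939 × 153 → ξ = 143.7 mol.
Outlet (n = n₀ + ν ξ):
  C₄H₁₀: 153 − 1(143.7) = 9.333
  O₂: 2109 − 6.5(143.7) = 1175
  N₂: 7935 (inert)
  CO₂: 0 + 4(143.7) = 574.7
  H₂O: 0 + 5(143.7) = 718.3
Total out = 10410 mol; y_H₂O = 718.3 / 10410 = 0.06898.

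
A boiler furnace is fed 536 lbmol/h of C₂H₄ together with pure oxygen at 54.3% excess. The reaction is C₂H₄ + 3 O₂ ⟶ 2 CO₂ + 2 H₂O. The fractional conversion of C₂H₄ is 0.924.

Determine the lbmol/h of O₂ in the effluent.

Stoichiometric O₂ = 3 × 536 = 1608 lbmol/h; O₂ fed = 1608 × 1.543 = 2481 lbmol/h.
Fuel reacted = 0.924 × 536 → ξ = 495.3 lbmol/h.
Outlet (n = n₀ + ν ξ):
  C₂H₄: 536 − 1(495.3) = 40.74
  O₂: 2481 − 3(495.3) = 995.4
  CO₂: 0 + 2(495.3) = 990.5
  H₂O: 0 + 2(495.3) = 990.5

995 lbmol/h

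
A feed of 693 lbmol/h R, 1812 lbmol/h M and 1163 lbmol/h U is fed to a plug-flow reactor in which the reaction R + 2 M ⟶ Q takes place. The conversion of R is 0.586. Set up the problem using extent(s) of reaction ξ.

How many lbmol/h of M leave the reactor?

R reacted = 0.586 × 693 = 406.1 lbmol/h; ν_R = −1, so ξ = 406.1/1 = 406.1 lbmol/h.
Outlet amounts (n = n₀ + ν ξ):
  R: 693 − 1(406.1) = 286.9
  M: 1812 − 2(406.1) = 999.8
  Q: 0 + 1(406.1) = 406.1
  U: 1163 (inert)

1000 lbmol/h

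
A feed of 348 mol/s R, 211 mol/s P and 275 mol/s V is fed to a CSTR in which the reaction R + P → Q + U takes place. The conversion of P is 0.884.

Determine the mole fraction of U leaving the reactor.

P reacted = 0.884 × 211 = 186.5 mol/s; ν_P = −1, so ξ = 186.5/1 = 186.5 mol/s.
Outlet amounts (n = n₀ + ν ξ):
  R: 348 − 1(186.5) = 161.5
  P: 211 − 1(186.5) = 24.48
  Q: 0 + 1(186.5) = 186.5
  U: 0 + 1(186.5) = 186.5
  V: 275 (inert)
Total out = 834 mol/s; y_U = 186.5 / 834 = 0.2236.

0.224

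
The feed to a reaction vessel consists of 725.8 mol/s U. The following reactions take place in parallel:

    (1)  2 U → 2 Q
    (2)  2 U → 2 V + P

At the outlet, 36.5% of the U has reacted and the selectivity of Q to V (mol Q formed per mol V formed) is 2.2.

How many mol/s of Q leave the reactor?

182 mol/s

Conversion of U: U consumed = 0.365 × 725.8 = 264.9 mol/s = 2ξ₁ + 2ξ₂.
Selectivity: 2ξ₁ / (2ξ₂) = 2.2 → ξ₁ = 2.2 ξ₂.
Substitute: (2·2.2 + 2) ξ₂ = 264.9 → ξ₂ = 41.39 mol/s, ξ₁ = 91.07 mol/s.
Outlet amounts (n = n₀ + Σ ν·ξ):
  U: 725.8 − 2(91.07) − 2(41.39) = 460.9
  Q: 0 + 2(91.07) = 182.1
  V: 0 + 2(41.39) = 82.79
  P: 0 + 1(41.39) = 41.39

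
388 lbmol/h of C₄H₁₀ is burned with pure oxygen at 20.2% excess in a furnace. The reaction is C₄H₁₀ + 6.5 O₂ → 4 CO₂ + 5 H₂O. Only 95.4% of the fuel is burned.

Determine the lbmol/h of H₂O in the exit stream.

Stoichiometric O₂ = 6.5 × 388 = 2522 lbmol/h; O₂ fed = 2522 × 1.202 = 3031 lbmol/h.
Fuel reacted = 0.954 × 388 → ξ = 370.2 lbmol/h.
Outlet (n = n₀ + ν ξ):
  C₄H₁₀: 388 − 1(370.2) = 17.85
  O₂: 3031 − 6.5(370.2) = 625.5
  CO₂: 0 + 4(370.2) = 1481
  H₂O: 0 + 5(370.2) = 1851

1850 lbmol/h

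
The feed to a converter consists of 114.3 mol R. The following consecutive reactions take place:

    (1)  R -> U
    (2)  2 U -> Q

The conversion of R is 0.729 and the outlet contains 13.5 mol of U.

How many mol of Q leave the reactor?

34.9 mol

Conversion of R: R consumed = 1ξ₁ = 0.729 × 114.3 → ξ₁ = 83.32 mol.
U balance: n_U = 0 + 1ξ₁ − 2ξ₂ = 13.5 → ξ₂ = (1·83.32 − 13.5)/2 = 34.91 mol.
Outlet amounts (n = n₀ + Σ ν·ξ):
  R: 114.3 − 1(83.32) = 30.98
  U: 0 + 1(83.32) − 2(34.91) = 13.5
  Q: 0 + 1(34.91) = 34.91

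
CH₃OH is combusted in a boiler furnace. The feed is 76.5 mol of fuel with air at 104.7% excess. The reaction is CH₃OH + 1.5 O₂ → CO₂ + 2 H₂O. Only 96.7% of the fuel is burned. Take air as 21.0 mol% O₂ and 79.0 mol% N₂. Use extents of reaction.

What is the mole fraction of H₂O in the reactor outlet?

Stoichiometric O₂ = 1.5 × 76.5 = 114.8 mol; O₂ fed = 114.8 × 2.047 = 234.9 mol.
N₂ fed = 234.9 × 79/21 = 883.6 mol.
Fuel reacted = 0.967 × 76.5 → ξ = 73.98 mol.
Outlet (n = n₀ + ν ξ):
  CH₃OH: 76.5 − 1(73.98) = 2.525
  O₂: 234.9 − 1.5(73.98) = 123.9
  N₂: 883.6 (inert)
  CO₂: 0 + 1(73.98) = 73.98
  H₂O: 0 + 2(73.98) = 148
Total out = 1232 mol; y_H₂O = 148 / 1232 = 0.1201.

0.12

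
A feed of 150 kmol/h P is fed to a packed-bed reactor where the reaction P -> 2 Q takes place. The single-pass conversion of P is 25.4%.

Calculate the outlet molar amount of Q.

76.2 kmol/h

P reacted = 0.254 × 150 = 38.1 kmol/h; ν_P = −1, so ξ = 38.1/1 = 38.1 kmol/h.
Outlet amounts (n = n₀ + ν ξ):
  P: 150 − 1(38.1) = 111.9
  Q: 0 + 2(38.1) = 76.2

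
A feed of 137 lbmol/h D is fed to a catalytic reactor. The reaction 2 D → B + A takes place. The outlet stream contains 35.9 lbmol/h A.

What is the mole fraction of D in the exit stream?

For A: n = n₀ + 1ξ → 35.9 = 0 + 1ξ, giving ξ = 35.9 lbmol/h.
Outlet amounts (n = n₀ + ν ξ):
  D: 137 − 2(35.9) = 65.2
  B: 0 + 1(35.9) = 35.9
  A: 0 + 1(35.9) = 35.9
Total out = 137 lbmol/h; y_D = 65.2 / 137 = 0.4759.

0.476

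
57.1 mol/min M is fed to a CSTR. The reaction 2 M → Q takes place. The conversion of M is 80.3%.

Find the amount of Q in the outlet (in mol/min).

M reacted = 0.803 × 57.1 = 45.85 mol/min; ν_M = −2, so ξ = 45.85/2 = 22.93 mol/min.
Outlet amounts (n = n₀ + ν ξ):
  M: 57.1 − 2(22.93) = 11.25
  Q: 0 + 1(22.93) = 22.93

22.9 mol/min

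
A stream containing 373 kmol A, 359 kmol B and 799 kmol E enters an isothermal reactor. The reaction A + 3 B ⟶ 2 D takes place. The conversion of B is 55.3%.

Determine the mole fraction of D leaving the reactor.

B reacted = 0.553 × 359 = 198.5 kmol; ν_B = −3, so ξ = 198.5/3 = 66.18 kmol.
Outlet amounts (n = n₀ + ν ξ):
  A: 373 − 1(66.18) = 306.8
  B: 359 − 3(66.18) = 160.5
  D: 0 + 2(66.18) = 132.4
  E: 799 (inert)
Total out = 1399 kmol; y_D = 132.4 / 1399 = 0.09463.

0.0946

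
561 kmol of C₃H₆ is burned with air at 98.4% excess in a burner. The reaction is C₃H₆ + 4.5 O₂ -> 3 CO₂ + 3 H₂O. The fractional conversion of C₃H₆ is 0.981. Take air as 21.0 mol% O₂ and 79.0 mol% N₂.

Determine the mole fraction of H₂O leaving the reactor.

0.0669

Stoichiometric O₂ = 4.5 × 561 = 2524 kmol; O₂ fed = 2524 × 1.984 = 5009 kmol.
N₂ fed = 5009 × 79/21 = 18840 kmol.
Fuel reacted = 0.981 × 561 → ξ = 550.3 kmol.
Outlet (n = n₀ + ν ξ):
  C₃H₆: 561 − 1(550.3) = 10.66
  O₂: 5009 − 4.5(550.3) = 2532
  N₂: 18840 (inert)
  CO₂: 0 + 3(550.3) = 1651
  H₂O: 0 + 3(550.3) = 1651
Total out = 24690 kmol; y_H₂O = 1651 / 24690 = 0.06688.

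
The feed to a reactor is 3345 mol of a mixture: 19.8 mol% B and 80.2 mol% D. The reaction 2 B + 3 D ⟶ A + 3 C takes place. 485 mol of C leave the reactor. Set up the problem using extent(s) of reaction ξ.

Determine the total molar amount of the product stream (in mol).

3180 mol

For C: n = n₀ + 3ξ → 485 = 0 + 3ξ, giving ξ = 161.7 mol.
Outlet amounts (n = n₀ + ν ξ):
  B: 662.3 − 2(161.7) = 339
  D: 2683 − 3(161.7) = 2198
  A: 0 + 1(161.7) = 161.7
  C: 0 + 3(161.7) = 485
Total out = 339 + 2198 + 161.7 + 485 = 3183 mol.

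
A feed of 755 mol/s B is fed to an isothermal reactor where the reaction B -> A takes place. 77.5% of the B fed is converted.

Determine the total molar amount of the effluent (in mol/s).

755 mol/s

B reacted = 0.775 × 755 = 585.1 mol/s; ν_B = −1, so ξ = 585.1/1 = 585.1 mol/s.
Outlet amounts (n = n₀ + ν ξ):
  B: 755 − 1(585.1) = 169.9
  A: 0 + 1(585.1) = 585.1
Total out = 169.9 + 585.1 = 755 mol/s.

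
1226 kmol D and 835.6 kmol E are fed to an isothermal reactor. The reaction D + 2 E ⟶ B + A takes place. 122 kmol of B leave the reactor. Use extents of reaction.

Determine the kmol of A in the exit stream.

For B: n = n₀ + 1ξ → 122 = 0 + 1ξ, giving ξ = 122 kmol.
Outlet amounts (n = n₀ + ν ξ):
  D: 1226 − 1(122) = 1104
  E: 835.6 − 2(122) = 591.6
  B: 0 + 1(122) = 122
  A: 0 + 1(122) = 122

122 kmol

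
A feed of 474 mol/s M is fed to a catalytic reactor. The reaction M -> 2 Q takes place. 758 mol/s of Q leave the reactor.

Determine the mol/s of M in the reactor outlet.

95 mol/s

For Q: n = n₀ + 2ξ → 758 = 0 + 2ξ, giving ξ = 379 mol/s.
Outlet amounts (n = n₀ + ν ξ):
  M: 474 − 1(379) = 95
  Q: 0 + 2(379) = 758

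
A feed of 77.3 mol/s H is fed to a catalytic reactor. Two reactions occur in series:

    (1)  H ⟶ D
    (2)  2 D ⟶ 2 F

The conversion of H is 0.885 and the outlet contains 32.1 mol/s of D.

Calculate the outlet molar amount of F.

Conversion of H: H consumed = 1ξ₁ = 0.885 × 77.3 → ξ₁ = 68.41 mol/s.
D balance: n_D = 0 + 1ξ₁ − 2ξ₂ = 32.1 → ξ₂ = (1·68.41 − 32.1)/2 = 18.16 mol/s.
Outlet amounts (n = n₀ + Σ ν·ξ):
  H: 77.3 − 1(68.41) = 8.889
  D: 0 + 1(68.41) − 2(18.16) = 32.1
  F: 0 + 2(18.16) = 36.31

36.3 mol/s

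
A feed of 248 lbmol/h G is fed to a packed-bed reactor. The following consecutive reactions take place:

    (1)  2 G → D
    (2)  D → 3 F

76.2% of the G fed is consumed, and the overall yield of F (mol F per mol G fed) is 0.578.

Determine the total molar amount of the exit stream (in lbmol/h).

249 lbmol/h

Conversion of G: G consumed = 2ξ₁ = 0.762 × 248 → ξ₁ = 94.49 lbmol/h.
Yield of F: 3ξ₂ / 248 = 0.578 → ξ₂ = 47.78 lbmol/h.
Outlet amounts (n = n₀ + Σ ν·ξ):
  G: 248 − 2(94.49) = 59.02
  D: 0 + 1(94.49) − 1(47.78) = 46.71
  F: 0 + 3(47.78) = 143.3
Total out = 59.02 + 46.71 + 143.3 = 249.1 lbmol/h.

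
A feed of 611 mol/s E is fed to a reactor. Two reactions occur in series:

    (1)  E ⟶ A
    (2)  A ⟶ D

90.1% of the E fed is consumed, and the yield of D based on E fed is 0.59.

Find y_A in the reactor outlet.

0.311

Conversion of E: E consumed = 1ξ₁ = 0.901 × 611 → ξ₁ = 550.5 mol/s.
Yield of D: 1ξ₂ / 611 = 0.59 → ξ₂ = 360.5 mol/s.
Outlet amounts (n = n₀ + Σ ν·ξ):
  E: 611 − 1(550.5) = 60.49
  A: 0 + 1(550.5) − 1(360.5) = 190
  D: 0 + 1(360.5) = 360.5
Total out = 611 mol/s; y_A = 190 / 611 = 0.311.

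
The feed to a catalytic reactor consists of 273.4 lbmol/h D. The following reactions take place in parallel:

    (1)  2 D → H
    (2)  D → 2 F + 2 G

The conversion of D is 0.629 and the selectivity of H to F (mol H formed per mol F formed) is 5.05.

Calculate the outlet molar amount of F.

16.2 lbmol/h

Conversion of D: D consumed = 0.629 × 273.4 = 172 lbmol/h = 2ξ₁ + 1ξ₂.
Selectivity: 1ξ₁ / (2ξ₂) = 5.05 → ξ₁ = 10.1 ξ₂.
Substitute: (2·10.1 + 1) ξ₂ = 172 → ξ₂ = 8.112 lbmol/h, ξ₁ = 81.93 lbmol/h.
Outlet amounts (n = n₀ + Σ ν·ξ):
  D: 273.4 − 2(81.93) − 1(8.112) = 101.4
  H: 0 + 1(81.93) = 81.93
  F: 0 + 2(8.112) = 16.22
  G: 0 + 2(8.112) = 16.22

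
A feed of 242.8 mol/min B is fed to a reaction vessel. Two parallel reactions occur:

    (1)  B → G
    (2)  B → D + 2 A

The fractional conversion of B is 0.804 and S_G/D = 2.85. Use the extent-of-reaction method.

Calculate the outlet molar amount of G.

Conversion of B: B consumed = 0.804 × 242.8 = 195.2 mol/min = 1ξ₁ + 1ξ₂.
Selectivity: 1ξ₁ / (1ξ₂) = 2.85 → ξ₁ = 2.85 ξ₂.
Substitute: (1·2.85 + 1) ξ₂ = 195.2 → ξ₂ = 50.7 mol/min, ξ₁ = 144.5 mol/min.
Outlet amounts (n = n₀ + Σ ν·ξ):
  B: 242.8 − 1(144.5) − 1(50.7) = 47.59
  G: 0 + 1(144.5) = 144.5
  D: 0 + 1(50.7) = 50.7
  A: 0 + 2(50.7) = 101.4

145 mol/min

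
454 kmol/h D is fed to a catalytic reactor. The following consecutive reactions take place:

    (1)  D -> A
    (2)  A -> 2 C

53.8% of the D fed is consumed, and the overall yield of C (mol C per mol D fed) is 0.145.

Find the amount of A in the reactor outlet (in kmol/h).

Conversion of D: D consumed = 1ξ₁ = 0.538 × 454 → ξ₁ = 244.3 kmol/h.
Yield of C: 2ξ₂ / 454 = 0.145 → ξ₂ = 32.91 kmol/h.
Outlet amounts (n = n₀ + Σ ν·ξ):
  D: 454 − 1(244.3) = 209.7
  A: 0 + 1(244.3) − 1(32.91) = 211.3
  C: 0 + 2(32.91) = 65.83

211 kmol/h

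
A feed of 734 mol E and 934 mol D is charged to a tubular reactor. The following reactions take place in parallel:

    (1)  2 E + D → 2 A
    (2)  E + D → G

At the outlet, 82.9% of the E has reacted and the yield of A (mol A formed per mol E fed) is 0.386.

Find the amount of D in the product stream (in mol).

467 mol

Yield of A: 2ξ₁ / 734 = 0.386 → ξ₁ = 141.7 mol.
Conversion of E: 2ξ₁ + 1ξ₂ = 0.829 × 734 = 608.5 → ξ₂ = 325.2 mol.
Outlet amounts (n = n₀ + Σ ν·ξ):
  E: 734 − 2(141.7) − 1(325.2) = 125.5
  D: 934 − 1(141.7) − 1(325.2) = 467.2
  A: 0 + 2(141.7) = 283.3
  G: 0 + 1(325.2) = 325.2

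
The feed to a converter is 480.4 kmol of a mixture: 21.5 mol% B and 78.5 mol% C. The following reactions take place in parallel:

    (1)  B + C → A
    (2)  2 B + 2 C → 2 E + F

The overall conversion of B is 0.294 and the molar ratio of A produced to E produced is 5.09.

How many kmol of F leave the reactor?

Conversion of B: B consumed = 0.294 × 103.3 = 30.37 kmol = 1ξ₁ + 2ξ₂.
Selectivity: 1ξ₁ / (2ξ₂) = 5.09 → ξ₁ = 10.18 ξ₂.
Substitute: (1·10.18 + 2) ξ₂ = 30.37 → ξ₂ = 2.493 kmol, ξ₁ = 25.38 kmol.
Outlet amounts (n = n₀ + Σ ν·ξ):
  B: 103.3 − 1(25.38) − 2(2.493) = 72.92
  C: 377.1 − 1(25.38) − 2(2.493) = 346.7
  A: 0 + 1(25.38) = 25.38
  E: 0 + 2(2.493) = 4.986
  F: 0 + 1(2.493) = 2.493

2.49 kmol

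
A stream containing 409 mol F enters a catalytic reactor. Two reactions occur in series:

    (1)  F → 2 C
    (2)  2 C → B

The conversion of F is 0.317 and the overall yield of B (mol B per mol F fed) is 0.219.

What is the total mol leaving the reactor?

Conversion of F: F consumed = 1ξ₁ = 0.317 × 409 → ξ₁ = 129.7 mol.
Yield of B: 1ξ₂ / 409 = 0.219 → ξ₂ = 89.57 mol.
Outlet amounts (n = n₀ + Σ ν·ξ):
  F: 409 − 1(129.7) = 279.3
  C: 0 + 2(129.7) − 2(89.57) = 80.16
  B: 0 + 1(89.57) = 89.57
Total out = 279.3 + 80.16 + 89.57 = 449.1 mol.

449 mol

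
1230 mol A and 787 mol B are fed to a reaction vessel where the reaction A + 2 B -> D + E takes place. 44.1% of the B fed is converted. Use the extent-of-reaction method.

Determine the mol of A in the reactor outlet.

1060 mol

B reacted = 0.441 × 787 = 347.1 mol; ν_B = −2, so ξ = 347.1/2 = 173.5 mol.
Outlet amounts (n = n₀ + ν ξ):
  A: 1230 − 1(173.5) = 1056
  B: 787 − 2(173.5) = 439.9
  D: 0 + 1(173.5) = 173.5
  E: 0 + 1(173.5) = 173.5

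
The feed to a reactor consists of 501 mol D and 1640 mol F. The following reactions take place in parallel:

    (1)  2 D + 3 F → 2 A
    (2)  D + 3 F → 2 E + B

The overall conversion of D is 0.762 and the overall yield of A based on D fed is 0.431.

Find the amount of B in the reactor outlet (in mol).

Yield of A: 2ξ₁ / 501 = 0.431 → ξ₁ = 108 mol.
Conversion of D: 2ξ₁ + 1ξ₂ = 0.762 × 501 = 381.8 → ξ₂ = 165.8 mol.
Outlet amounts (n = n₀ + Σ ν·ξ):
  D: 501 − 2(108) − 1(165.8) = 119.2
  F: 1640 − 3(108) − 3(165.8) = 818.6
  A: 0 + 2(108) = 215.9
  E: 0 + 2(165.8) = 331.7
  B: 0 + 1(165.8) = 165.8

166 mol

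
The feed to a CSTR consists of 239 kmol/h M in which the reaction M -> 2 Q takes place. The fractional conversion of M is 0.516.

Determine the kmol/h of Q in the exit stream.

M reacted = 0.516 × 239 = 123.3 kmol/h; ν_M = −1, so ξ = 123.3/1 = 123.3 kmol/h.
Outlet amounts (n = n₀ + ν ξ):
  M: 239 − 1(123.3) = 115.7
  Q: 0 + 2(123.3) = 246.6

247 kmol/h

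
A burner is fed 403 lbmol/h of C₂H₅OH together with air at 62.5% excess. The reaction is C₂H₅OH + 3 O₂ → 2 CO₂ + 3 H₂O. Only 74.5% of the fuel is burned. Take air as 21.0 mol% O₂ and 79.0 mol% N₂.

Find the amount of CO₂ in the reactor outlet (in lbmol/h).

600 lbmol/h

Stoichiometric O₂ = 3 × 403 = 1209 lbmol/h; O₂ fed = 1209 × 1.625 = 1965 lbmol/h.
N₂ fed = 1965 × 79/21 = 7391 lbmol/h.
Fuel reacted = 0.745 × 403 → ξ = 300.2 lbmol/h.
Outlet (n = n₀ + ν ξ):
  C₂H₅OH: 403 − 1(300.2) = 102.8
  O₂: 1965 − 3(300.2) = 1064
  N₂: 7391 (inert)
  CO₂: 0 + 2(300.2) = 600.5
  H₂O: 0 + 3(300.2) = 900.7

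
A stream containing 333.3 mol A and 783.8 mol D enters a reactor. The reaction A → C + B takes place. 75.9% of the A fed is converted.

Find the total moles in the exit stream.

1370 mol

A reacted = 0.759 × 333.3 = 253 mol; ν_A = −1, so ξ = 253/1 = 253 mol.
Outlet amounts (n = n₀ + ν ξ):
  A: 333.3 − 1(253) = 80.33
  C: 0 + 1(253) = 253
  B: 0 + 1(253) = 253
  D: 783.8 (inert)
Total out = 80.33 + 253 + 253 + 783.8 = 1370 mol.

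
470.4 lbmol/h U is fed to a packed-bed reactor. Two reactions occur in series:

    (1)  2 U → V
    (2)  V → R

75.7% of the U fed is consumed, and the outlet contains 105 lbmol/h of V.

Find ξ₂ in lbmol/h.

Conversion of U: U consumed = 2ξ₁ = 0.757 × 470.4 → ξ₁ = 178 lbmol/h.
V balance: n_V = 0 + 1ξ₁ − 1ξ₂ = 105 → ξ₂ = (1·178 − 105)/1 = 73.05 lbmol/h.
Outlet amounts (n = n₀ + Σ ν·ξ):
  U: 470.4 − 2(178) = 114.3
  V: 0 + 1(178) − 1(73.05) = 105
  R: 0 + 1(73.05) = 73.05

ξ₂ = 73 lbmol/h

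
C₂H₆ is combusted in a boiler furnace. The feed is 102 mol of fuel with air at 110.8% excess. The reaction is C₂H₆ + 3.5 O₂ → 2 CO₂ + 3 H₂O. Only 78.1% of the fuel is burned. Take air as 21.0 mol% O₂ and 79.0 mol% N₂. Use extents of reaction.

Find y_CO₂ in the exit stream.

0.0428

Stoichiometric O₂ = 3.5 × 102 = 357 mol; O₂ fed = 357 × 2.108 = 752.6 mol.
N₂ fed = 752.6 × 79/21 = 2831 mol.
Fuel reacted = 0.781 × 102 → ξ = 79.66 mol.
Outlet (n = n₀ + ν ξ):
  C₂H₆: 102 − 1(79.66) = 22.34
  O₂: 752.6 − 3.5(79.66) = 473.7
  N₂: 2831 (inert)
  CO₂: 0 + 2(79.66) = 159.3
  H₂O: 0 + 3(79.66) = 239
Total out = 3725 mol; y_CO₂ = 159.3 / 3725 = 0.04277.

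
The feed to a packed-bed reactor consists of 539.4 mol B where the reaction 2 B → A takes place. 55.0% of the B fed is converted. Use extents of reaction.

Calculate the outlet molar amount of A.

B reacted = 0.55 × 539.4 = 296.7 mol; ν_B = −2, so ξ = 296.7/2 = 148.3 mol.
Outlet amounts (n = n₀ + ν ξ):
  B: 539.4 − 2(148.3) = 242.7
  A: 0 + 1(148.3) = 148.3

148 mol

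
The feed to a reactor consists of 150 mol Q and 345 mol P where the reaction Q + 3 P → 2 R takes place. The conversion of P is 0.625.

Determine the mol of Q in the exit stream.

P reacted = 0.625 × 345 = 215.6 mol; ν_P = −3, so ξ = 215.6/3 = 71.88 mol.
Outlet amounts (n = n₀ + ν ξ):
  Q: 150 − 1(71.88) = 78.12
  P: 345 − 3(71.88) = 129.4
  R: 0 + 2(71.88) = 143.8

78.1 mol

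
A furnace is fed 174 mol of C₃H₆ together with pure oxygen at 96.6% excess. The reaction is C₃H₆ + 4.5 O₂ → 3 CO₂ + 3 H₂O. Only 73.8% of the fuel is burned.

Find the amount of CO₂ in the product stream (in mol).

Stoichiometric O₂ = 4.5 × 174 = 783 mol; O₂ fed = 783 × 1.966 = 1539 mol.
Fuel reacted = 0.738 × 174 → ξ = 128.4 mol.
Outlet (n = n₀ + ν ξ):
  C₃H₆: 174 − 1(128.4) = 45.59
  O₂: 1539 − 4.5(128.4) = 961.5
  CO₂: 0 + 3(128.4) = 385.2
  H₂O: 0 + 3(128.4) = 385.2

385 mol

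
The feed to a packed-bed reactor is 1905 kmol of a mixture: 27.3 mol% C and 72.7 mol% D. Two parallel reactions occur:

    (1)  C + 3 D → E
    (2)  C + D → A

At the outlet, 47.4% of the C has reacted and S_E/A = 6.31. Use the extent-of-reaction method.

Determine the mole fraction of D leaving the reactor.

Conversion of C: C consumed = 0.474 × 520.1 = 246.5 kmol = 1ξ₁ + 1ξ₂.
Selectivity: 1ξ₁ / (1ξ₂) = 6.31 → ξ₁ = 6.31 ξ₂.
Substitute: (1·6.31 + 1) ξ₂ = 246.5 → ξ₂ = 33.72 kmol, ξ₁ = 212.8 kmol.
Outlet amounts (n = n₀ + Σ ν·ξ):
  C: 520.1 − 1(212.8) − 1(33.72) = 273.6
  D: 1385 − 3(212.8) − 1(33.72) = 712.8
  E: 0 + 1(212.8) = 212.8
  A: 0 + 1(33.72) = 33.72
Total out = 1233 kmol; y_D = 712.8 / 1233 = 0.5782.

0.578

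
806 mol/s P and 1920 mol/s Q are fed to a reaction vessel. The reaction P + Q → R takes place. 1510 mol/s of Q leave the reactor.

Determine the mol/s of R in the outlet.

For Q: n = n₀ − 1ξ → 1510 = 1920 − 1ξ, giving ξ = 410 mol/s.
Outlet amounts (n = n₀ + ν ξ):
  P: 806 − 1(410) = 396
  Q: 1920 − 1(410) = 1510
  R: 0 + 1(410) = 410

410 mol/s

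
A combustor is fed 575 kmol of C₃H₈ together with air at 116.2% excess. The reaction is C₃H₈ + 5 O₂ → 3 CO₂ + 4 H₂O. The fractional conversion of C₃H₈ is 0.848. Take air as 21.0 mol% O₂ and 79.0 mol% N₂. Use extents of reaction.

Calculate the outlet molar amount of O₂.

Stoichiometric O₂ = 5 × 575 = 2875 kmol; O₂ fed = 2875 × 2.162 = 6216 kmol.
N₂ fed = 6216 × 79/21 = 23380 kmol.
Fuel reacted = 0.848 × 575 → ξ = 487.6 kmol.
Outlet (n = n₀ + ν ξ):
  C₃H₈: 575 − 1(487.6) = 87.4
  O₂: 6216 − 5(487.6) = 3778
  N₂: 23380 (inert)
  CO₂: 0 + 3(487.6) = 1463
  H₂O: 0 + 4(487.6) = 1950

3780 kmol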